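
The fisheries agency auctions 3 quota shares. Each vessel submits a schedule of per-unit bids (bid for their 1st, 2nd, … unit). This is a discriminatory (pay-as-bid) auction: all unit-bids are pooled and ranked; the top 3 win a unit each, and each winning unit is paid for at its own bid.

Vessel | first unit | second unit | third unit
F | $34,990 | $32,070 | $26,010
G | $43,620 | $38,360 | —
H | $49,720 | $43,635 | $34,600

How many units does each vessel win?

Pooled unit-bids ranked (top 3): 49,720 (H-1), 43,635 (H-2), 43,620 (G-1)
Next rejected bid: $38,360 (not a price — pay-as-bid).
Allocation: G 1, H 2.

G 1, H 2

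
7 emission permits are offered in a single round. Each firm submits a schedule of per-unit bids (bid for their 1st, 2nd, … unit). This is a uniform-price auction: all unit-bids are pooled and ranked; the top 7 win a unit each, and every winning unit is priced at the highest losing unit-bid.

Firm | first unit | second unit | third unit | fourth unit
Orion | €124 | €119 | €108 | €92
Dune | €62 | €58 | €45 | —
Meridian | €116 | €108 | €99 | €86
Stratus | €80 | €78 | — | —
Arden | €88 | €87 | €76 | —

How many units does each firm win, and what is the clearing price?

Meridian 3, Orion 4; clearing price €88

Merging the schedules and taking the best 7: 124 (Orion-1), 119 (Orion-2), 116 (Meridian-1), 108 (Orion-3), 108 (Meridian-2), 99 (Meridian-3), 92 (Orion-4)
The (k+1)-th unit-bid is €88.
Allocation: Meridian 3, Orion 4.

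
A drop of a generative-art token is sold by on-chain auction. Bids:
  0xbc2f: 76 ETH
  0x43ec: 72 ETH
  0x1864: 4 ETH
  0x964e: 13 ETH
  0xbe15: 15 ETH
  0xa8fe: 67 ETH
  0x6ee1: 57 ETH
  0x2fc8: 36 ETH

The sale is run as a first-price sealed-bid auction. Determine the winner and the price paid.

Rule: the highest bidder wins and pays their own bid.
Bids in order: 76 (0xbc2f) > 72 (0x43ec) > 67 (0xa8fe) > 57 (0x6ee1) > 36 (0x2fc8) > 15 (0xbe15) > …
0xbc2f is highest → pays own bid, 76 ETH.

0xbc2f pays 76 ETH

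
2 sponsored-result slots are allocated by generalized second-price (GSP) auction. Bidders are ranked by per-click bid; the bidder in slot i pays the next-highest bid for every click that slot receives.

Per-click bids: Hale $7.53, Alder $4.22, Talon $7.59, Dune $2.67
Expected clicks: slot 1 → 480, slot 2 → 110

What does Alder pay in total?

Ranked by bid: $7.59 (Talon) > $7.53 (Hale) > $4.22 (Alder) > …
Alder ranks below slot 2 → no slot, pays nothing.

Alder pays $0.00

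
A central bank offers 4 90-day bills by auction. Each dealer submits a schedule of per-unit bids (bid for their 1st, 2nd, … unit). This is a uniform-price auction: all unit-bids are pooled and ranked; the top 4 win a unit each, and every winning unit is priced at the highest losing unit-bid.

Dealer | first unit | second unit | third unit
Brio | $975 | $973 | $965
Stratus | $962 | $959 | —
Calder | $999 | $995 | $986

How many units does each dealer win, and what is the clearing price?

Brio 1, Calder 3; clearing price $973

Pooled unit-bids ranked (top 4): 999 (Calder-1), 995 (Calder-2), 986 (Calder-3), 975 (Brio-1)
Highest rejected unit-bid = $973.
Allocation: Brio 1, Calder 3.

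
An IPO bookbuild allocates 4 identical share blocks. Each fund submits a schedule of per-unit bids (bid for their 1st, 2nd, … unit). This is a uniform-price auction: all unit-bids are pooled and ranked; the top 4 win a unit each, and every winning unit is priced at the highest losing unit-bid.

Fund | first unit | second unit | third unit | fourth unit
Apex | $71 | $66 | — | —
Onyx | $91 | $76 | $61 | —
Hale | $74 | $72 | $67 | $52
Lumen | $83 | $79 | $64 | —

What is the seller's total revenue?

Merging the schedules and taking the best 4: 91 (Onyx-1), 83 (Lumen-1), 79 (Lumen-2), 76 (Onyx-2)
The (k+1)-th unit-bid is $74.
Allocation: Lumen 2, Onyx 2. Every unit priced at $74.
Revenue = 4 × 74 = $296.

Total revenue: $296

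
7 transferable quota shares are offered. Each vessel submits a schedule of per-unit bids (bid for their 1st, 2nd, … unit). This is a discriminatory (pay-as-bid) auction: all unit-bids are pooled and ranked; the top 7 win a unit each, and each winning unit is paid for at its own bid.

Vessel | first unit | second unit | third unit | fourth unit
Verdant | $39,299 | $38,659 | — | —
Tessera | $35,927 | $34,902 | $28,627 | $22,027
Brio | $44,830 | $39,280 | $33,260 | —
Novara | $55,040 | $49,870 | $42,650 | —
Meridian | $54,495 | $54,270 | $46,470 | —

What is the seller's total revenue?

Merging the schedules and taking the best 7: 55,040 (Novara-1), 54,495 (Meridian-1), 54,270 (Meridian-2), 49,870 (Novara-2), 46,470 (Meridian-3), 44,830 (Brio-1), 42,650 (Novara-3)
Next rejected bid: $39,299 (not a price — pay-as-bid).
Each winning unit pays its own bid.
Revenue = 55,040 + 54,495 + 54,270 + 49,870 + 46,470 + 44,830 + 42,650 = $347,625.

Total revenue: $347,625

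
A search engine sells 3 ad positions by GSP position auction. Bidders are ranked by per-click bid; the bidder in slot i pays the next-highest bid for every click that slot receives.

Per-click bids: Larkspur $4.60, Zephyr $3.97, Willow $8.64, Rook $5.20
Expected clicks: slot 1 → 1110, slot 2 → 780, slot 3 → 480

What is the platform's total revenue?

Per-click bids in order: $8.64 (Willow) > $5.20 (Rook) > $4.60 (Larkspur) > $3.97 (Zephyr)
Slot 1: Willow pays $5.20 × 1110 = $5772.00
Slot 2: Rook pays $4.60 × 780 = $3588.00
Slot 3: Larkspur pays $3.97 × 480 = $1905.60
Total = $11265.60

Total revenue: $11265.60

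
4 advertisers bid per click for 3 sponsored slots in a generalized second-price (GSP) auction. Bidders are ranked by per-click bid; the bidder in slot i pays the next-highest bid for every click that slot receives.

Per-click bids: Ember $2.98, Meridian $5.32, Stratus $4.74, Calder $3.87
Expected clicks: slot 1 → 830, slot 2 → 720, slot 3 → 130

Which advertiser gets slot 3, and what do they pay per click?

Calder; $2.98 per click

Per-click bids in order: $5.32 (Meridian) > $4.74 (Stratus) > $3.87 (Calder) > $2.98 (Ember)
Slot 3 goes to the third-ranked bidder, Calder, who pays the next bid down: $2.98/click.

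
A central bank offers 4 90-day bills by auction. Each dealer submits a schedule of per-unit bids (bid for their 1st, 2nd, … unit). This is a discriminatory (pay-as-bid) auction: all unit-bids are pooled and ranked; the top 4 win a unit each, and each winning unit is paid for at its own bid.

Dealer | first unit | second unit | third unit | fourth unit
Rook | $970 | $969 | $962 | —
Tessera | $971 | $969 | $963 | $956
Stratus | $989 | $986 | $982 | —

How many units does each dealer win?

Stratus 3, Tessera 1

Pooled unit-bids ranked (top 4): 989 (Stratus-1), 986 (Stratus-2), 982 (Stratus-3), 971 (Tessera-1)
Next rejected bid: $970 (not a price — pay-as-bid).
Allocation: Stratus 3, Tessera 1.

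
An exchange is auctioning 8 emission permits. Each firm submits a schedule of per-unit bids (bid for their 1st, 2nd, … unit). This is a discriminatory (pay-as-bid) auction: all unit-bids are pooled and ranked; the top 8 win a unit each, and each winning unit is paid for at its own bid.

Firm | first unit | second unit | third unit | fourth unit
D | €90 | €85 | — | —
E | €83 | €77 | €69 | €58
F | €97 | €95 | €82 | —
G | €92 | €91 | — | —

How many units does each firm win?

D 2, E 1, F 3, G 2

Merging the schedules and taking the best 8: 97 (F-1), 95 (F-2), 92 (G-1), 91 (G-2), 90 (D-1), 85 (D-2), 83 (E-1), 82 (F-3)
Next rejected bid: €77 (not a price — pay-as-bid).
Allocation: D 2, E 1, F 3, G 2.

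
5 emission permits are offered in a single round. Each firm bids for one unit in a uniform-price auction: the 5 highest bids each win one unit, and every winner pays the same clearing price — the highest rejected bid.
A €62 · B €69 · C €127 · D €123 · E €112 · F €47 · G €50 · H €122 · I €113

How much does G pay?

G pays €0

Sorting: 127 (C), 123 (D), 122 (H), 113 (I), 112 (E), 69 (B), 62 (A), …
Top 5: C, D, H, I, E.
Clearing price = highest rejected bid = €69.
G does not win → pays €0.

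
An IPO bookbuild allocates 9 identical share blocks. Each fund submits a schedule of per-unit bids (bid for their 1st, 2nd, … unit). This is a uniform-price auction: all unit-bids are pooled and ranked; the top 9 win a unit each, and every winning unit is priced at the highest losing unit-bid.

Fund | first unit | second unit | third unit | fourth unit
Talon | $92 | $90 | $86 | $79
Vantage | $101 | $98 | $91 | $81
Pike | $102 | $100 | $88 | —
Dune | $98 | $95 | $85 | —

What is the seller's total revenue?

Total revenue: $792

Pooled unit-bids ranked (top 9): 102 (Pike-1), 101 (Vantage-1), 100 (Pike-2), 98 (Vantage-2), 98 (Dune-1), 95 (Dune-2), 92 (Talon-1), 91 (Vantage-3), 90 (Talon-2)
The (k+1)-th unit-bid is $88.
Allocation: Dune 2, Pike 2, Talon 2, Vantage 3. Every unit priced at $88.
Revenue = 9 × 88 = $792.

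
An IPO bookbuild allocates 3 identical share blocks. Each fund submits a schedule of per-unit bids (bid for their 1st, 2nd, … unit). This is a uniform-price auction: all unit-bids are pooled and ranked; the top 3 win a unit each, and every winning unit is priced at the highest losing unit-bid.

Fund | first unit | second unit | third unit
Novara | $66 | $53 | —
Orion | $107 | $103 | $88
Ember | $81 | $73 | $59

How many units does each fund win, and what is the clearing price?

Orion 3; clearing price $81

Pooled unit-bids ranked (top 3): 107 (Orion-1), 103 (Orion-2), 88 (Orion-3)
The (k+1)-th unit-bid is $81.
Allocation: Orion 3.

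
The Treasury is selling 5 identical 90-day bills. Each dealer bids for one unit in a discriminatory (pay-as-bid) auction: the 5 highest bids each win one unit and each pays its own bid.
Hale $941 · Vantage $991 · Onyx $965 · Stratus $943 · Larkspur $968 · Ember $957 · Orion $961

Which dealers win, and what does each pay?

Vantage $991, Larkspur $968, Onyx $965, Orion $961, Ember $957

Sorting: 991 (Vantage), 968 (Larkspur), 965 (Onyx), 961 (Orion), 957 (Ember), 943 (Stratus), 941 (Hale)
Winners (5 units): Vantage, Larkspur, Onyx, Orion, Ember.
Each winner pays its own bid: Vantage $991, Larkspur $968, Onyx $965, Orion $961, Ember $957.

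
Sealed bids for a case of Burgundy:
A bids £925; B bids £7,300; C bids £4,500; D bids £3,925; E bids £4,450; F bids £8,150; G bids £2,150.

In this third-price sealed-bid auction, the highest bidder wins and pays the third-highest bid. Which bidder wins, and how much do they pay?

F pays £4,500

Bids in order: 8,150 (F) > 7,300 (B) > 4,500 (C) > 4,450 (E) > 3,925 (D) > 2,150 (G) > …
F wins; payment is bid #3 in the ranking = £4,500.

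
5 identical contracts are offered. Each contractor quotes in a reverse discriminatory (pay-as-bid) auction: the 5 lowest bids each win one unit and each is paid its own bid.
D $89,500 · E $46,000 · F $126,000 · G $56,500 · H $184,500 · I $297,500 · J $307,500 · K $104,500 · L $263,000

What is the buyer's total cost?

Total cost: $422,500

Bids ranked low→high: 46,000 (E), 56,500 (G), 89,500 (D), 104,500 (K), 126,000 (F), 184,500 (H), 263,000 (L), …
The 5 lowest are E, G, D, K, F.
Total cost = 46,000 + 56,500 + 89,500 + 104,500 + 126,000 = $422,500.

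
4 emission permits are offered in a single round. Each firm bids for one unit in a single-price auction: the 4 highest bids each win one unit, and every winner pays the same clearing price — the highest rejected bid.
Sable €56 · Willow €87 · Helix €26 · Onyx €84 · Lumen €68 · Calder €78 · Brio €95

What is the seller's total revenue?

Sorting: 95 (Brio), 87 (Willow), 84 (Onyx), 78 (Calder), 68 (Lumen), 56 (Sable), …
The 4 highest are Brio, Willow, Onyx, Calder.
Clearing price = highest rejected bid = €68.
Total revenue = 4 × €68 = €272.

Total revenue: €272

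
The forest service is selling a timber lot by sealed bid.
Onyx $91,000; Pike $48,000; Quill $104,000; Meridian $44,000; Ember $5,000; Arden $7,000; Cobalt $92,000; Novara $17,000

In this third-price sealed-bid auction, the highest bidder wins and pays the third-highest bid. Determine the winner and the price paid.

Quill pays $91,000

Rule: the highest bidder wins and pays the third-highest bid.
Sorting bids: 104,000 (Quill) > 92,000 (Cobalt) > 91,000 (Onyx) > 48,000 (Pike) > 44,000 (Meridian) > 17,000 (Novara) > …
Quill wins; payment is bid #3 in the ranking = $91,000.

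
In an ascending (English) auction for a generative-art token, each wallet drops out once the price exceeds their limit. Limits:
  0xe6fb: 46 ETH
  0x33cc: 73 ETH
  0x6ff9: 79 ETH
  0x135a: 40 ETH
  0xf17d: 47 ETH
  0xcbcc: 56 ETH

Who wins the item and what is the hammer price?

0x6ff9 wins at 73 ETH

Open ascending-bid auction: the price rises until one bidder remains; the winner pays the price at which the last rival dropped out.
Limits in order: 79 (0x6ff9) > 73 (0x33cc) > 56 (0xcbcc) > 47 (0xf17d) > 46 (0xe6fb) > 40 (0x135a)
0x33cc is the last rival to drop out, at 73 ETH; 0x6ff9 remains and wins at that price.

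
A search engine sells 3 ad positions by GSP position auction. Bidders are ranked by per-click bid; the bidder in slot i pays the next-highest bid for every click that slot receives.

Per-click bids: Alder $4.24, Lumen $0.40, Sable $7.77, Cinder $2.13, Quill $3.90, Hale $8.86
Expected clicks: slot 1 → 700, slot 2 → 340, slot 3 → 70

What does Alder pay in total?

Per-click bids in order: $8.86 (Hale) > $7.77 (Sable) > $4.24 (Alder) > $3.90 (Quill) > …
Alder holds slot 3 → pays next bid $3.90 × 70 clicks = $273.00.

Alder pays $273.00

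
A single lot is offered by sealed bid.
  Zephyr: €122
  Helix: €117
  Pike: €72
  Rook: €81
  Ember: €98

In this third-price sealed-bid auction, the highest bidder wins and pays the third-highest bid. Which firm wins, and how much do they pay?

Rule: the highest bidder wins and pays the third-highest bid.
Sorting bids: 122 (Zephyr) > 117 (Helix) > 98 (Ember) > 81 (Rook) > 72 (Pike)
Zephyr is highest; pays the third-highest bid, €98.

Zephyr pays €98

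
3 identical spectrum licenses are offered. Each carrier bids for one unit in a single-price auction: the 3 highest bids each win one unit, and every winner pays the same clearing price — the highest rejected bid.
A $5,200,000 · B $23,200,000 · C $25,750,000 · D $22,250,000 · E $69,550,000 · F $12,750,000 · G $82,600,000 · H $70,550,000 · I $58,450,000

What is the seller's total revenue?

Total revenue: $175,350,000

Ordering the bids: 82,600,000 (G), 70,550,000 (H), 69,550,000 (E), 58,450,000 (I), 25,750,000 (C), …
Top 3: G, H, E.
First losing bid is I's $58,450,000, which sets the uniform price.
Total revenue = 3 × $58,450,000 = $175,350,000.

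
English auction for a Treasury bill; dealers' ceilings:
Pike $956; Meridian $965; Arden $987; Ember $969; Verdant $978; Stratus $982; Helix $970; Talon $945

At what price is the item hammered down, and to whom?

Arden wins at $982

Ascending (English) auction: the price rises until one bidder remains; the winner pays the price at which the last rival dropped out.
Sorting limits: 987 (Arden) > 982 (Stratus) > 978 (Verdant) > 970 (Helix) > 969 (Ember) > 965 (Meridian) > …
Stratus is the last rival to drop out, at $982; Arden remains and wins at that price.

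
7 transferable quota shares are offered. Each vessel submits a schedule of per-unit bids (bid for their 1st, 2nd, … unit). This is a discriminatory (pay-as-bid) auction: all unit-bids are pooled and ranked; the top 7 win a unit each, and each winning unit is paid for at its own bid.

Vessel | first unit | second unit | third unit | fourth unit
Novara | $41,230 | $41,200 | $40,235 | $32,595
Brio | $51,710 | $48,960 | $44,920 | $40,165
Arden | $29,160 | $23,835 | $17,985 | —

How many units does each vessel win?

Brio 4, Novara 3

Pooled unit-bids ranked (top 7): 51,710 (Brio-1), 48,960 (Brio-2), 44,920 (Brio-3), 41,230 (Novara-1), 41,200 (Novara-2), 40,235 (Novara-3), 40,165 (Brio-4)
Next rejected bid: $32,595 (not a price — pay-as-bid).
Allocation: Brio 4, Novara 3.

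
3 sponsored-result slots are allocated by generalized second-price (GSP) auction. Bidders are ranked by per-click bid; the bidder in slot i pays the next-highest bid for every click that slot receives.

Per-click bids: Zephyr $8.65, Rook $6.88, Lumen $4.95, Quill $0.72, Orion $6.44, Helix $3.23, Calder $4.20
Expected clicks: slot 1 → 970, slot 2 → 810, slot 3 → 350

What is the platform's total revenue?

Per-click bids in order: $8.65 (Zephyr) > $6.88 (Rook) > $6.44 (Orion) > $4.95 (Lumen) > …
Slot 1: Zephyr pays $6.88 × 970 = $6673.60
Slot 2: Rook pays $6.44 × 810 = $5216.40
Slot 3: Orion pays $4.95 × 350 = $1732.50
Total = $13622.50

Total revenue: $13622.50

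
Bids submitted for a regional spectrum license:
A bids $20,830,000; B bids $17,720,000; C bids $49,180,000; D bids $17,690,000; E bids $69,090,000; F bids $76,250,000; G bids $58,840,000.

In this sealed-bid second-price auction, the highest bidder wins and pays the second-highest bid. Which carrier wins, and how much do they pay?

Sealed-bid second-price auction: the highest bidder wins and pays the second-highest bid.
Bids ranked: 76,250,000 (F) > 69,090,000 (E) > 58,840,000 (G) > 49,180,000 (C) > 20,830,000 (A) > 17,720,000 (B) > …
F wins with the highest bid; price is set by the runner-up at $69,090,000.

F pays $69,090,000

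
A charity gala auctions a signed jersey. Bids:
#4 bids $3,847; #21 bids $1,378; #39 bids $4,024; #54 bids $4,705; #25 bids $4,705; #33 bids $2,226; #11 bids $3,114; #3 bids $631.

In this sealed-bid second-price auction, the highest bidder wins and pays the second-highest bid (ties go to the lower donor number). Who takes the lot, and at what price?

Bids in order: 4,705 (#25) > 4,705 (#54) > 4,024 (#39) > 3,847 (#4) > 3,114 (#11) > 2,226 (#33) > …
Tie at $4,705 → #25 wins by tie-break.
#25 wins with the highest bid; price is set by the runner-up at $4,705.

#25 pays $4,705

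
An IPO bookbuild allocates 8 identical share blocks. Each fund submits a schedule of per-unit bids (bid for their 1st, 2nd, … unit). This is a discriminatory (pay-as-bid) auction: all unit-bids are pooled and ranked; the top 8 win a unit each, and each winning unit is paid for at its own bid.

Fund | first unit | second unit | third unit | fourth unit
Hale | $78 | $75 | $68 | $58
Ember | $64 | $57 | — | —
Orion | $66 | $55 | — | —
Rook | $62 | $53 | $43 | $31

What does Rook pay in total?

Pooled unit-bids ranked (top 8): 78 (Hale-1), 75 (Hale-2), 68 (Hale-3), 66 (Orion-1), 64 (Ember-1), 62 (Rook-1), 58 (Hale-4), 57 (Ember-2)
Next rejected bid: $55 (not a price — pay-as-bid).
Rook's winning unit-bids: 62 = $62.

Rook pays $62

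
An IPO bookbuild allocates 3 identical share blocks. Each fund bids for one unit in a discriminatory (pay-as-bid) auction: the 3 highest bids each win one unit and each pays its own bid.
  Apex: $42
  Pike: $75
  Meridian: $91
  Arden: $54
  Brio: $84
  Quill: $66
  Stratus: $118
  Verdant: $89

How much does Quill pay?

Bids ranked high→low: 118 (Stratus), 91 (Meridian), 89 (Verdant), 84 (Brio), 75 (Pike), …
The 3 highest are Stratus, Meridian, Verdant.
Quill does not win → $0.

Quill pays $0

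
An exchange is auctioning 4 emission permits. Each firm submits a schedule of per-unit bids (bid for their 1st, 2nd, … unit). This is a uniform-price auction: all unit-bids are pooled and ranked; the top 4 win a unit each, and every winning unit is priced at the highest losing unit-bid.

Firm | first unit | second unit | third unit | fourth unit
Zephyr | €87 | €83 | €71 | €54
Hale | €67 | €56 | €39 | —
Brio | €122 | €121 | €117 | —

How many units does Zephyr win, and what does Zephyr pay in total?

Merging the schedules and taking the best 4: 122 (Brio-1), 121 (Brio-2), 117 (Brio-3), 87 (Zephyr-1)
First bid not allocated: €83.
Zephyr wins 1 unit(s) at €83 each.

Zephyr: 1 unit, pays €83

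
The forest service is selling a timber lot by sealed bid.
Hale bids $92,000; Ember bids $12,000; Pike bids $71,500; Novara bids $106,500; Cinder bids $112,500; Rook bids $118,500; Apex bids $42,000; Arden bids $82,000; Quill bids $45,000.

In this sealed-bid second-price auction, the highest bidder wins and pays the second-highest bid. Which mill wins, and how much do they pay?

Sealed-bid second-price auction: the highest bidder wins and pays the second-highest bid.
Bids in order: 118,500 (Rook) > 112,500 (Cinder) > 106,500 (Novara) > 92,000 (Hale) > 82,000 (Arden) > 71,500 (Pike) > …
Second-price: Rook pays Cinder's bid of $112,500.

Rook pays $112,500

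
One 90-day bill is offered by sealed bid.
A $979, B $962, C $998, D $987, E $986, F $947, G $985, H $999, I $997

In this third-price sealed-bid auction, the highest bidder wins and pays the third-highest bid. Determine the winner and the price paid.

Rule: the highest bidder wins and pays the third-highest bid.
Bids ranked: 999 (H) > 998 (C) > 997 (I) > 987 (D) > 986 (E) > 985 (G) > …
H is highest; pays the third-highest bid, $997.

H pays $997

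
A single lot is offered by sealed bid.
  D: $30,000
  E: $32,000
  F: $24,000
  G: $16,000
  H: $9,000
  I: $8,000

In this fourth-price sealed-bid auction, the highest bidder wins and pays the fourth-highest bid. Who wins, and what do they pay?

Bids in order: 32,000 (E) > 30,000 (D) > 24,000 (F) > 16,000 (G) > 9,000 (H) > 8,000 (I)
E wins; payment is bid #4 in the ranking = $16,000.

E pays $16,000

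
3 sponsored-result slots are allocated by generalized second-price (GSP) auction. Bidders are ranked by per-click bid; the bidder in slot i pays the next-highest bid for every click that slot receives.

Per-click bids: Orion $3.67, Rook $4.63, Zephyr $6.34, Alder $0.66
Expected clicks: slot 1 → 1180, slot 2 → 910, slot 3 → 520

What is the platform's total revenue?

Total revenue: $9146.30

Per-click bids in order: $6.34 (Zephyr) > $4.63 (Rook) > $3.67 (Orion) > $0.66 (Alder)
Slot 1: Zephyr pays $4.63 × 1180 = $5463.40
Slot 2: Rook pays $3.67 × 910 = $3339.70
Slot 3: Orion pays $0.66 × 520 = $343.20
Total = $9146.30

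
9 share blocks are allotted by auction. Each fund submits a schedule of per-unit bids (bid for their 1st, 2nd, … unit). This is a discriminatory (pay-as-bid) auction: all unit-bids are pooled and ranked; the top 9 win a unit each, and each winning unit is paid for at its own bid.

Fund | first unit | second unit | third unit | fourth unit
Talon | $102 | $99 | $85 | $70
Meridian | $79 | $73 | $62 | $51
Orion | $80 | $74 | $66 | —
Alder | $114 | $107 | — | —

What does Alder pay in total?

Alder pays $221

Pooled unit-bids ranked (top 9): 114 (Alder-1), 107 (Alder-2), 102 (Talon-1), 99 (Talon-2), 85 (Talon-3), 80 (Orion-1), 79 (Meridian-1), 74 (Orion-2), 73 (Meridian-2)
Next rejected bid: $70 (not a price — pay-as-bid).
Alder's winning unit-bids: 114 + 107 = $221.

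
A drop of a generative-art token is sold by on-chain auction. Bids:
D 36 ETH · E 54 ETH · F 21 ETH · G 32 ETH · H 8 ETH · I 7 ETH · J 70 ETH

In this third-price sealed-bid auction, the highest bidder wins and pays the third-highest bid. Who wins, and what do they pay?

Rule: the highest bidder wins and pays the third-highest bid.
Sorting bids: 70 (J) > 54 (E) > 36 (D) > 32 (G) > 21 (F) > 8 (H) > …
J wins; payment is bid #3 in the ranking = 36 ETH.

J pays 36 ETH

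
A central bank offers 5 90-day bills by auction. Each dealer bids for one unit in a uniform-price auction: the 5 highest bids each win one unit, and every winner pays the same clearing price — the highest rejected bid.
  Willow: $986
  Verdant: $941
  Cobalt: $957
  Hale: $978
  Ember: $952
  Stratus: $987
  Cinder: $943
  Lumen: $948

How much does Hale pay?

Hale pays $948

Bids ranked high→low: 987 (Stratus), 986 (Willow), 978 (Hale), 957 (Cobalt), 952 (Ember), 948 (Lumen), 943 (Cinder), …
The 5 highest are Stratus, Willow, Hale, Cobalt, Ember.
Clearing price = highest rejected bid = $948.
Hale wins → pays $948.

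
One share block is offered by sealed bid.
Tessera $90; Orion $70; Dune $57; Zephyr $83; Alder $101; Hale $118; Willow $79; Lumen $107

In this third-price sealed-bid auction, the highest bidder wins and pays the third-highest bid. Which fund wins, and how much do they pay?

Sorting bids: 118 (Hale) > 107 (Lumen) > 101 (Alder) > 90 (Tessera) > 83 (Zephyr) > 79 (Willow) > …
Hale is highest; pays the third-highest bid, $101.

Hale pays $101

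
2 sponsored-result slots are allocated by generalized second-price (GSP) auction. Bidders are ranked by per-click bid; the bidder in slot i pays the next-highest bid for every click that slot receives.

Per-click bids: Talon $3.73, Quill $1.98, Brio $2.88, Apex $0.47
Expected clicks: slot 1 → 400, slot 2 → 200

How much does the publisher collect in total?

Total revenue: $1548.00

Ranked by bid: $3.73 (Talon) > $2.88 (Brio) > $1.98 (Quill) > …
Slot 1: Talon pays $2.88 × 400 = $1152.00
Slot 2: Brio pays $1.98 × 200 = $396.00
Total = $1548.00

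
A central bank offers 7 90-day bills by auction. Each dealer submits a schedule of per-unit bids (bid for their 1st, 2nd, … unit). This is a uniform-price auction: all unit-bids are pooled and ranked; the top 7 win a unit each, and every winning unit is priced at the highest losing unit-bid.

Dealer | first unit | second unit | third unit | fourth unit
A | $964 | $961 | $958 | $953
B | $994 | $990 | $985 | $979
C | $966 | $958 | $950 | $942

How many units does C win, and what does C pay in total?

C: 1 unit, pays $958

Pooled unit-bids ranked (top 7): 994 (B-1), 990 (B-2), 985 (B-3), 979 (B-4), 966 (C-1), 964 (A-1), 961 (A-2)
The (k+1)-th unit-bid is $958.
C wins 1 unit(s) at $958 each.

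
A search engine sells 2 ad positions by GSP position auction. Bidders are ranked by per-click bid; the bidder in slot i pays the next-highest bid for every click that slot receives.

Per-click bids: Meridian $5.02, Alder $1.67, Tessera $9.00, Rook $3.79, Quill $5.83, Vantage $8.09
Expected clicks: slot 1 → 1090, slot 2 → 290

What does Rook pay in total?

Rook pays $0.00

Per-click bids in order: $9.00 (Tessera) > $8.09 (Vantage) > $5.83 (Quill) > …
Rook ranks below slot 2 → no slot, pays nothing.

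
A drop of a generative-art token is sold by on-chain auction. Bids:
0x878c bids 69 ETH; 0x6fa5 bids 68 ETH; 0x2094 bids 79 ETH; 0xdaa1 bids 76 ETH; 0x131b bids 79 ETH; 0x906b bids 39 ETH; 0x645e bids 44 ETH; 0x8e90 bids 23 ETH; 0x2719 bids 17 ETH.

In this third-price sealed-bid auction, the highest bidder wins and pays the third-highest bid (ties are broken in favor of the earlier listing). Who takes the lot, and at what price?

0x2094 pays 76 ETH

Bids ranked: 79 (0x2094) > 79 (0x131b) > 76 (0xdaa1) > 69 (0x878c) > 68 (0x6fa5) > 44 (0x645e) > …
0x2094 and 0x131b tie at 79 ETH; tie-break gives it to 0x2094.
0x2094 wins; payment is bid #3 in the ranking = 76 ETH.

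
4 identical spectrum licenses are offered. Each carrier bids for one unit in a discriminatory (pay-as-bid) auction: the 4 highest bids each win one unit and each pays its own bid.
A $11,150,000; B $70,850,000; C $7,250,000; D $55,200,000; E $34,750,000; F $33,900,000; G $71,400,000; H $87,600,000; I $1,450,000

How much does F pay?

F pays $0

Bids ranked high→low: 87,600,000 (H), 71,400,000 (G), 70,850,000 (B), 55,200,000 (D), 34,750,000 (E), 33,900,000 (F), …
The 4 highest are H, G, B, D.
F does not win → $0.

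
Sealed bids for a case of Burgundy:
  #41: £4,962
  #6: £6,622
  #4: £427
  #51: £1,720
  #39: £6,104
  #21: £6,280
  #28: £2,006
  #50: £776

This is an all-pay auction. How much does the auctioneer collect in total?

Total revenue: £28,897

Sorting bids: 6,622 (#6) > 6,280 (#21) > 6,104 (#39) > 4,962 (#41) > 2,006 (#28) > 1,720 (#51) > …
Every bidder forfeits their bid regardless of winning.
Revenue = 4,962 + 6,622 + 427 + 1,720 + 6,104 + 6,280 + 2,006 + 776 = £28,897.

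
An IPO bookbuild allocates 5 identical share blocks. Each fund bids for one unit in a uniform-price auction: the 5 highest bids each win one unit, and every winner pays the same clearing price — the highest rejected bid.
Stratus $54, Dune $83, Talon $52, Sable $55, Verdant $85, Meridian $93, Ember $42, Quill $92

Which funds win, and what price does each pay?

Meridian, Quill, Verdant, Dune, Sable; each pays $54

Ordering the bids: 93 (Meridian), 92 (Quill), 85 (Verdant), 83 (Dune), 55 (Sable), 54 (Stratus), 52 (Talon), …
Top 5: Meridian, Quill, Verdant, Dune, Sable.
Highest unsuccessful bid: $54 → clearing price.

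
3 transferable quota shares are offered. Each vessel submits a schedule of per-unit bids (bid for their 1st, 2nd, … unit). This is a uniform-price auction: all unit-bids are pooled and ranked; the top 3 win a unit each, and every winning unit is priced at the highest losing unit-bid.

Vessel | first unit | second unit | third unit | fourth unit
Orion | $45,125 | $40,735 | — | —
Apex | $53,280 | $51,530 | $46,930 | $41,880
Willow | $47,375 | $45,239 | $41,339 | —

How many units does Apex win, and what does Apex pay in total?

Apex: 2 units, pays $93,860

Pooled unit-bids ranked (top 3): 53,280 (Apex-1), 51,530 (Apex-2), 47,375 (Willow-1)
The (k+1)-th unit-bid is $46,930.
Apex wins 2 unit(s) at $46,930 each.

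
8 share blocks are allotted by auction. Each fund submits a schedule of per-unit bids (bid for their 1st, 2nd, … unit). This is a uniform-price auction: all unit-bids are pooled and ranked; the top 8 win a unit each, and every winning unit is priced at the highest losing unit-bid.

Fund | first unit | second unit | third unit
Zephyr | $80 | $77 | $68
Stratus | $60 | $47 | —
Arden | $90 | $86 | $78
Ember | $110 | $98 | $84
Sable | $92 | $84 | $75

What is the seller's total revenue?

All unit-bids, highest first — top 8: 110 (Ember-1), 98 (Ember-2), 92 (Sable-1), 90 (Arden-1), 86 (Arden-2), 84 (Ember-3), 84 (Sable-2), 80 (Zephyr-1)
Highest rejected unit-bid = $78.
Allocation: Arden 2, Ember 3, Sable 2, Zephyr 1. Every unit priced at $78.
Revenue = 8 × 78 = $624.

Total revenue: $624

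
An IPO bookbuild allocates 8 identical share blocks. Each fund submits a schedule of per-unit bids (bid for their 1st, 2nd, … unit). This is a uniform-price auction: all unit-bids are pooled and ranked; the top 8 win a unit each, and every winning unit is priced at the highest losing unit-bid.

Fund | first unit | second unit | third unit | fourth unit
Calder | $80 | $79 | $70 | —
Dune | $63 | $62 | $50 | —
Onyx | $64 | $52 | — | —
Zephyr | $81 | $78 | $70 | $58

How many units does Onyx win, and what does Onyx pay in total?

Pooled unit-bids ranked (top 8): 81 (Zephyr-1), 80 (Calder-1), 79 (Calder-2), 78 (Zephyr-2), 70 (Calder-3), 70 (Zephyr-3), 64 (Onyx-1), 63 (Dune-1)
First bid not allocated: $62.
Onyx wins 1 unit(s) at $62 each.

Onyx: 1 unit, pays $62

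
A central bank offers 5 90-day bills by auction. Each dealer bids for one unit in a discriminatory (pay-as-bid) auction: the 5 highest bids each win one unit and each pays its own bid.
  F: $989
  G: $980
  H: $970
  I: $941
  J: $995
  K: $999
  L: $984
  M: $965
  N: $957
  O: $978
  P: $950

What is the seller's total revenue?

Bids ranked high→low: 999 (K), 995 (J), 989 (F), 984 (L), 980 (G), 978 (O), 970 (H), …
Winners (5 units): K, J, F, L, G.
Total revenue = 999 + 995 + 989 + 984 + 980 = $4,947.

Total revenue: $4,947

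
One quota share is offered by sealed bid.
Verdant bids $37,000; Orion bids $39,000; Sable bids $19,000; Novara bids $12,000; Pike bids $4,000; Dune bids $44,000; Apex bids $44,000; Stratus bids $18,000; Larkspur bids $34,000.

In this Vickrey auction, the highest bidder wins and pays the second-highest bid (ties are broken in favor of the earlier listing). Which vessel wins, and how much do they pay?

Sorting bids: 44,000 (Dune) > 44,000 (Apex) > 39,000 (Orion) > 37,000 (Verdant) > 34,000 (Larkspur) > 19,000 (Sable) > …
Dune and Apex tie at $44,000; tie-break gives it to Dune.
Dune wins with the highest bid; price is set by the runner-up at $44,000.

Dune pays $44,000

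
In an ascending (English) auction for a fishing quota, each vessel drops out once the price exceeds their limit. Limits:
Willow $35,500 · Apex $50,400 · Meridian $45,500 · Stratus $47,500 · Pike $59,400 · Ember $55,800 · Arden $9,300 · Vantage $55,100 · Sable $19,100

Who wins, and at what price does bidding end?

Pike wins at $55,800

Open ascending-bid auction: the price rises until one bidder remains; the winner pays the price at which the last rival dropped out.
Sorting limits: 59,400 (Pike) > 55,800 (Ember) > 55,100 (Vantage) > 50,400 (Apex) > 47,500 (Stratus) > 45,500 (Meridian) > …
Once the price passes $55,800, only Pike is left; the hammer falls at Ember's limit of $55,800.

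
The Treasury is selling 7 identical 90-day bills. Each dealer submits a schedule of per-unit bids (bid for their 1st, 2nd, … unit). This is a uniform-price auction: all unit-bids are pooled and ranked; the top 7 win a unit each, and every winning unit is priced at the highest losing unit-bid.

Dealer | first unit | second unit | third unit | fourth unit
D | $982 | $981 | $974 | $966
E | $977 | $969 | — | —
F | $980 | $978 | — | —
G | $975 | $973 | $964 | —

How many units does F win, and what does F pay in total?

F: 2 units, pays $1,946

All unit-bids, highest first — top 7: 982 (D-1), 981 (D-2), 980 (F-1), 978 (F-2), 977 (E-1), 975 (G-1), 974 (D-3)
First bid not allocated: $973.
F wins 2 unit(s) at $973 each.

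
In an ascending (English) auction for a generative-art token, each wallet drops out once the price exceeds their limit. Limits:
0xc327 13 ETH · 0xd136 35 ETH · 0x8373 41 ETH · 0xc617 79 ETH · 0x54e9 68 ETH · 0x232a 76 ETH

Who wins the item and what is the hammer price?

0xc617 wins at 76 ETH

Limits ranked: 79 (0xc617) > 76 (0x232a) > 68 (0x54e9) > 41 (0x8373) > 35 (0xd136) > 13 (0xc327)
Bidding ends when 0x232a exits at 76 ETH; 0xc617 takes it.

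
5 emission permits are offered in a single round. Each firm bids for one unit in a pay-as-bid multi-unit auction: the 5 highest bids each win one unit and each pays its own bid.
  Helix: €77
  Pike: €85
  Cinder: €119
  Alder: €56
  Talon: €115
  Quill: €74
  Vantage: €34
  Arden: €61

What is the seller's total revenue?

Sorting: 119 (Cinder), 115 (Talon), 85 (Pike), 77 (Helix), 74 (Quill), 61 (Arden), 56 (Alder), …
The 5 highest are Cinder, Talon, Pike, Helix, Quill.
Total revenue = 119 + 115 + 85 + 77 + 74 = €470.

Total revenue: €470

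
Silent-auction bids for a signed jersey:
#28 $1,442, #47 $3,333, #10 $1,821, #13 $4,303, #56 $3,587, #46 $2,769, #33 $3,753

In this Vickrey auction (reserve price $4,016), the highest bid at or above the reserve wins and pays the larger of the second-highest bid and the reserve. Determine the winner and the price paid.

#13 pays $4,016

Vickrey auction (reserve price $4,016): the highest bid at or above the reserve wins and pays the larger of the second-highest bid and the reserve.
Bids in order: 4,303 (#13) > 3,753 (#33) > 3,587 (#56) > 3,333 (#47) > 2,769 (#46) > 1,821 (#10) > …
#13 has the top bid at or above the reserve ($4,303).
Second-highest bid $3,753 is below the reserve $4,016, so the reserve binds → payment $4,016.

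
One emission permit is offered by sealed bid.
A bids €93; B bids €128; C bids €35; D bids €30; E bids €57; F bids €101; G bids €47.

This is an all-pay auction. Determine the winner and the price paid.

B pays €128

Rule: the highest bidder wins the item, but every bidder pays their own bid.
Sorting bids: 128 (B) > 101 (F) > 93 (A) > 57 (E) > 47 (G) > 35 (C) > …
B is highest and takes the item; every bidder forfeits their bid.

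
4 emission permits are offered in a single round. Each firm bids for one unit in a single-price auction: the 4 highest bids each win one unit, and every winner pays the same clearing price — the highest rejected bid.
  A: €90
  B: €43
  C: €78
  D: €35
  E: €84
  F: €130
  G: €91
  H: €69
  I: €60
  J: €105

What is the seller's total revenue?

Total revenue: €336

Bids ranked high→low: 130 (F), 105 (J), 91 (G), 90 (A), 84 (E), 78 (C), …
Top 4: F, J, G, A.
First losing bid is E's €84, which sets the uniform price.
Total revenue = 4 × €84 = €336.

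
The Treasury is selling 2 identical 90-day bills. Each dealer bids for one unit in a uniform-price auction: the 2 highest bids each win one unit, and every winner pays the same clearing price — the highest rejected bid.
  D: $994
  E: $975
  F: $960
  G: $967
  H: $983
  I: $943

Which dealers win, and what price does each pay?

Ordering the bids: 994 (D), 983 (H), 975 (E), 967 (G), …
The 2 highest are D, H.
Clearing price = highest rejected bid = $975.

D, H; each pays $975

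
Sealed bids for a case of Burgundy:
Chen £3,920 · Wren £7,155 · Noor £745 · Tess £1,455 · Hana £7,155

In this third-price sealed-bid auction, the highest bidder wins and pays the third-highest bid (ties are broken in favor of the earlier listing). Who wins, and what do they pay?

Sorting bids: 7,155 (Wren) > 7,155 (Hana) > 3,920 (Chen) > 1,455 (Tess) > 745 (Noor)
Tie at £7,155 → Wren wins by tie-break.
Wren wins; payment is bid #3 in the ranking = £3,920.

Wren pays £3,920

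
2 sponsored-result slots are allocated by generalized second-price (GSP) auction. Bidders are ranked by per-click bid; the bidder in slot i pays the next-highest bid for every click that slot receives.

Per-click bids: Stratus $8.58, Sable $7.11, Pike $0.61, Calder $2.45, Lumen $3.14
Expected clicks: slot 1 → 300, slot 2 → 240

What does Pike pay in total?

Pike pays $0.00

Ranked by bid: $8.58 (Stratus) > $7.11 (Sable) > $3.14 (Lumen) > …
Pike ranks below slot 2 → no slot, pays nothing.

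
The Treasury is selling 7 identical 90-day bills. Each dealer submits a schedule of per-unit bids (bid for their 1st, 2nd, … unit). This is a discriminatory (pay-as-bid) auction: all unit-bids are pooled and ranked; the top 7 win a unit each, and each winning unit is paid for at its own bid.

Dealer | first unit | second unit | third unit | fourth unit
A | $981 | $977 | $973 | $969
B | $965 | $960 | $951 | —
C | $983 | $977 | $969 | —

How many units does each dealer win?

A 4, C 3

Pooled unit-bids ranked (top 7): 983 (C-1), 981 (A-1), 977 (A-2), 977 (C-2), 973 (A-3), 969 (A-4), 969 (C-3)
Next rejected bid: $965 (not a price — pay-as-bid).
Allocation: A 4, C 3.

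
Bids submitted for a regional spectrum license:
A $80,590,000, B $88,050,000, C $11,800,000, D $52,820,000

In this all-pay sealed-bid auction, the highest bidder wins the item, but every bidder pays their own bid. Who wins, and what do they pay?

Bids ranked: 88,050,000 (B) > 80,590,000 (A) > 52,820,000 (D) > 11,800,000 (C)
B is highest and takes the item; every bidder forfeits their bid.

B pays $88,050,000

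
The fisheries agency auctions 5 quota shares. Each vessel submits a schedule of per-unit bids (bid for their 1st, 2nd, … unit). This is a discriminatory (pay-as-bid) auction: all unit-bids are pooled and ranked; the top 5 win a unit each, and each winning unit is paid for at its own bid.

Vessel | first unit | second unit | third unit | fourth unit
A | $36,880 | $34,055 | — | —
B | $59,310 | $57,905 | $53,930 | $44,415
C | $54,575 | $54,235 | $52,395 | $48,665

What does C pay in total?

Merging the schedules and taking the best 5: 59,310 (B-1), 57,905 (B-2), 54,575 (C-1), 54,235 (C-2), 53,930 (B-3)
Next rejected bid: $52,395 (not a price — pay-as-bid).
C's winning unit-bids: 54,575 + 54,235 = $108,810.

C pays $108,810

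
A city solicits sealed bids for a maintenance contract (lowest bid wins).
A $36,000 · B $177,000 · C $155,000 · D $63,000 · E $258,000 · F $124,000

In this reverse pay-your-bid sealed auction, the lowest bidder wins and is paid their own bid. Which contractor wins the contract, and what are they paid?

A is paid $36,000

Bids in order: 36,000 (A) < 63,000 (D) < 124,000 (F) < 155,000 (C) < 177,000 (B) < 258,000 (E)
A is lowest → is paid own bid, $36,000.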